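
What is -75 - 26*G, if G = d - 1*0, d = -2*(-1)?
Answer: -127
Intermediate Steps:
d = 2
G = 2 (G = 2 - 1*0 = 2 + 0 = 2)
-75 - 26*G = -75 - 26*2 = -75 - 52 = -127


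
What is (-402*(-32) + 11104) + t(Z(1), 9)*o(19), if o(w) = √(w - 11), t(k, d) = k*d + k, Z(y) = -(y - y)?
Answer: 23968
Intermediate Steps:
Z(y) = 0 (Z(y) = -1*0 = 0)
t(k, d) = k + d*k (t(k, d) = d*k + k = k + d*k)
o(w) = √(-11 + w)
(-402*(-32) + 11104) + t(Z(1), 9)*o(19) = (-402*(-32) + 11104) + (0*(1 + 9))*√(-11 + 19) = (12864 + 11104) + (0*10)*√8 = 23968 + 0*(2*√2) = 23968 + 0 = 23968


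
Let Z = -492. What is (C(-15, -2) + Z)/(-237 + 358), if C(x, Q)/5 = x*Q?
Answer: -342/121 ≈ -2.8264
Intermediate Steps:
C(x, Q) = 5*Q*x (C(x, Q) = 5*(x*Q) = 5*(Q*x) = 5*Q*x)
(C(-15, -2) + Z)/(-237 + 358) = (5*(-2)*(-15) - 492)/(-237 + 358) = (150 - 492)/121 = -342*1/121 = -342/121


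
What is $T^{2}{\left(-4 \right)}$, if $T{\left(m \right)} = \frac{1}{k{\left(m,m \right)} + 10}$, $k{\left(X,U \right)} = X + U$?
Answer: $\frac{1}{4} \approx 0.25$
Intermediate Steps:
$k{\left(X,U \right)} = U + X$
$T{\left(m \right)} = \frac{1}{10 + 2 m}$ ($T{\left(m \right)} = \frac{1}{\left(m + m\right) + 10} = \frac{1}{2 m + 10} = \frac{1}{10 + 2 m}$)
$T^{2}{\left(-4 \right)} = \left(\frac{1}{2 \left(5 - 4\right)}\right)^{2} = \left(\frac{1}{2 \cdot 1}\right)^{2} = \left(\frac{1}{2} \cdot 1\right)^{2} = \left(\frac{1}{2}\right)^{2} = \frac{1}{4}$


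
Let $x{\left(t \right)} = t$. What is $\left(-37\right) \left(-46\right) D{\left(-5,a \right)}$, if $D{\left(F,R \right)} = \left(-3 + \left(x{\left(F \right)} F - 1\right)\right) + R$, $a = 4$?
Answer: $42550$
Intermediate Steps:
$D{\left(F,R \right)} = -4 + R + F^{2}$ ($D{\left(F,R \right)} = \left(-3 + \left(F F - 1\right)\right) + R = \left(-3 + \left(F^{2} - 1\right)\right) + R = \left(-3 + \left(-1 + F^{2}\right)\right) + R = \left(-4 + F^{2}\right) + R = -4 + R + F^{2}$)
$\left(-37\right) \left(-46\right) D{\left(-5,a \right)} = \left(-37\right) \left(-46\right) \left(-4 + 4 + \left(-5\right)^{2}\right) = 1702 \left(-4 + 4 + 25\right) = 1702 \cdot 25 = 42550$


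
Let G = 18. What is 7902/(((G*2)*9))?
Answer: 439/18 ≈ 24.389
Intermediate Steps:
7902/(((G*2)*9)) = 7902/(((18*2)*9)) = 7902/((36*9)) = 7902/324 = 7902*(1/324) = 439/18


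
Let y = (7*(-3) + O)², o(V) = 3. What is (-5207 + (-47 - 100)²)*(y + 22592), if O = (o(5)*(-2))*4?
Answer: 403768034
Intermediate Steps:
O = -24 (O = (3*(-2))*4 = -6*4 = -24)
y = 2025 (y = (7*(-3) - 24)² = (-21 - 24)² = (-45)² = 2025)
(-5207 + (-47 - 100)²)*(y + 22592) = (-5207 + (-47 - 100)²)*(2025 + 22592) = (-5207 + (-147)²)*24617 = (-5207 + 21609)*24617 = 16402*24617 = 403768034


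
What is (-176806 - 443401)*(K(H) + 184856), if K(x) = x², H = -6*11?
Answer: -117350606884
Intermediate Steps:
H = -66
(-176806 - 443401)*(K(H) + 184856) = (-176806 - 443401)*((-66)² + 184856) = -620207*(4356 + 184856) = -620207*189212 = -117350606884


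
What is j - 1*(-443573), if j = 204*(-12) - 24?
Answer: 441101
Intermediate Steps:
j = -2472 (j = -2448 - 24 = -2472)
j - 1*(-443573) = -2472 - 1*(-443573) = -2472 + 443573 = 441101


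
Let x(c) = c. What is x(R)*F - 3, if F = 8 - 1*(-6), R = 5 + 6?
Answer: 151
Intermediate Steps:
R = 11
F = 14 (F = 8 + 6 = 14)
x(R)*F - 3 = 11*14 - 3 = 154 - 3 = 151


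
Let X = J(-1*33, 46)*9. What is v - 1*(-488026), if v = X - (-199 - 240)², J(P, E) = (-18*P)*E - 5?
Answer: 541176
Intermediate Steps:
J(P, E) = -5 - 18*E*P (J(P, E) = -18*E*P - 5 = -5 - 18*E*P)
X = 245871 (X = (-5 - 18*46*(-1*33))*9 = (-5 - 18*46*(-33))*9 = (-5 + 27324)*9 = 27319*9 = 245871)
v = 53150 (v = 245871 - (-199 - 240)² = 245871 - 1*(-439)² = 245871 - 1*192721 = 245871 - 192721 = 53150)
v - 1*(-488026) = 53150 - 1*(-488026) = 53150 + 488026 = 541176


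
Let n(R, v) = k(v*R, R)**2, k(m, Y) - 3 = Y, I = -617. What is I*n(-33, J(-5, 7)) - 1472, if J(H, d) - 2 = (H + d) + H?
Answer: -556772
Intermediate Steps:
k(m, Y) = 3 + Y
J(H, d) = 2 + d + 2*H (J(H, d) = 2 + ((H + d) + H) = 2 + (d + 2*H) = 2 + d + 2*H)
n(R, v) = (3 + R)**2
I*n(-33, J(-5, 7)) - 1472 = -617*(3 - 33)**2 - 1472 = -617*(-30)**2 - 1472 = -617*900 - 1472 = -555300 - 1472 = -556772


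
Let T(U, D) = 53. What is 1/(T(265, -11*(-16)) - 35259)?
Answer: -1/35206 ≈ -2.8404e-5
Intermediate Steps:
1/(T(265, -11*(-16)) - 35259) = 1/(53 - 35259) = 1/(-35206) = -1/35206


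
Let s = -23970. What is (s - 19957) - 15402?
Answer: -59329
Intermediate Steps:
(s - 19957) - 15402 = (-23970 - 19957) - 15402 = -43927 - 15402 = -59329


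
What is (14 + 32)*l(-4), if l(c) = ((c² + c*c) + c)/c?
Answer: -322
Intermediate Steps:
l(c) = (c + 2*c²)/c (l(c) = ((c² + c²) + c)/c = (2*c² + c)/c = (c + 2*c²)/c)
(14 + 32)*l(-4) = (14 + 32)*(1 + 2*(-4)) = 46*(1 - 8) = 46*(-7) = -322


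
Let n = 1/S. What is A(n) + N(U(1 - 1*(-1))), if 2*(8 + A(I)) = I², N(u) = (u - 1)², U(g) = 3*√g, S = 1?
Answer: 23/2 - 6*√2 ≈ 3.0147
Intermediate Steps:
n = 1 (n = 1/1 = 1)
N(u) = (-1 + u)²
A(I) = -8 + I²/2
A(n) + N(U(1 - 1*(-1))) = (-8 + (½)*1²) + (-1 + 3*√(1 - 1*(-1)))² = (-8 + (½)*1) + (-1 + 3*√(1 + 1))² = (-8 + ½) + (-1 + 3*√2)² = -15/2 + (-1 + 3*√2)²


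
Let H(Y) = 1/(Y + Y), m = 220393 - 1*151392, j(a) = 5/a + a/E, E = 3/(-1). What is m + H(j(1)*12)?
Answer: 7728113/112 ≈ 69001.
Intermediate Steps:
E = -3 (E = 3*(-1) = -3)
j(a) = 5/a - a/3 (j(a) = 5/a + a/(-3) = 5/a + a*(-1/3) = 5/a - a/3)
m = 69001 (m = 220393 - 151392 = 69001)
H(Y) = 1/(2*Y)
m + H(j(1)*12) = 69001 + 1/(2*(((5/1 - 1/3*1)*12))) = 69001 + 1/(2*(((5*1 - 1/3)*12))) = 69001 + 1/(2*(((5 - 1/3)*12))) = 69001 + 1/(2*(((14/3)*12))) = 69001 + (1/2)/56 = 69001 + (1/2)*(1/56) = 69001 + 1/112 = 7728113/112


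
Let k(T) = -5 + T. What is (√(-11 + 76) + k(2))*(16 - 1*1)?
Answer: -45 + 15*√65 ≈ 75.934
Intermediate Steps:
(√(-11 + 76) + k(2))*(16 - 1*1) = (√(-11 + 76) + (-5 + 2))*(16 - 1*1) = (√65 - 3)*(16 - 1) = (-3 + √65)*15 = -45 + 15*√65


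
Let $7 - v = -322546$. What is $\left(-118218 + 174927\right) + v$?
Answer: $379262$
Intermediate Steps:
$v = 322553$ ($v = 7 - -322546 = 7 + 322546 = 322553$)
$\left(-118218 + 174927\right) + v = \left(-118218 + 174927\right) + 322553 = 56709 + 322553 = 379262$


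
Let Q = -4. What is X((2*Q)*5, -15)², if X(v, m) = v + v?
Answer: 6400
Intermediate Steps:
X(v, m) = 2*v
X((2*Q)*5, -15)² = (2*((2*(-4))*5))² = (2*(-8*5))² = (2*(-40))² = (-80)² = 6400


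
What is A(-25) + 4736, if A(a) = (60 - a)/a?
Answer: 23663/5 ≈ 4732.6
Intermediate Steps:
A(a) = (60 - a)/a
A(-25) + 4736 = (60 - 1*(-25))/(-25) + 4736 = -(60 + 25)/25 + 4736 = -1/25*85 + 4736 = -17/5 + 4736 = 23663/5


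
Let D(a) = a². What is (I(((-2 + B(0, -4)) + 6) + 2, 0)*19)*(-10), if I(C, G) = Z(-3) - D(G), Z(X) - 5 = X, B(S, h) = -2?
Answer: -380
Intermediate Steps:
Z(X) = 5 + X
I(C, G) = 2 - G² (I(C, G) = (5 - 3) - G² = 2 - G²)
(I(((-2 + B(0, -4)) + 6) + 2, 0)*19)*(-10) = ((2 - 1*0²)*19)*(-10) = ((2 - 1*0)*19)*(-10) = ((2 + 0)*19)*(-10) = (2*19)*(-10) = 38*(-10) = -380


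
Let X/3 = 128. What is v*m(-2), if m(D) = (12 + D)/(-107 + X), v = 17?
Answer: 170/277 ≈ 0.61372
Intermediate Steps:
X = 384 (X = 3*128 = 384)
m(D) = 12/277 + D/277 (m(D) = (12 + D)/(-107 + 384) = (12 + D)/277 = (12 + D)*(1/277) = 12/277 + D/277)
v*m(-2) = 17*(12/277 + (1/277)*(-2)) = 17*(12/277 - 2/277) = 17*(10/277) = 170/277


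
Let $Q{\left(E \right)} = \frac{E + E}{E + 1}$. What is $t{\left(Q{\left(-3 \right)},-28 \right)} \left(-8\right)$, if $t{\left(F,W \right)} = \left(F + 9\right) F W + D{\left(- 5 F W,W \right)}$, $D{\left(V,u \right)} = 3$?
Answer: $8040$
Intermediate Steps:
$Q{\left(E \right)} = \frac{2 E}{1 + E}$
$t{\left(F,W \right)} = 3 + F W \left(9 + F\right)$ ($t{\left(F,W \right)} = \left(F + 9\right) F W + 3 = \left(9 + F\right) F W + 3 = F \left(9 + F\right) W + 3 = F W \left(9 + F\right) + 3 = 3 + F W \left(9 + F\right)$)
$t{\left(Q{\left(-3 \right)},-28 \right)} \left(-8\right) = \left(3 - 28 \left(2 \left(-3\right) \frac{1}{1 - 3}\right)^{2} + 9 \cdot 2 \left(-3\right) \frac{1}{1 - 3} \left(-28\right)\right) \left(-8\right) = \left(3 - 28 \left(2 \left(-3\right) \frac{1}{-2}\right)^{2} + 9 \cdot 2 \left(-3\right) \frac{1}{-2} \left(-28\right)\right) \left(-8\right) = \left(3 - 28 \left(2 \left(-3\right) \left(- \frac{1}{2}\right)\right)^{2} + 9 \cdot 2 \left(-3\right) \left(- \frac{1}{2}\right) \left(-28\right)\right) \left(-8\right) = \left(3 - 28 \cdot 3^{2} + 9 \cdot 3 \left(-28\right)\right) \left(-8\right) = \left(3 - 252 - 756\right) \left(-8\right) = \left(-1005\right) \left(-8\right) = 8040$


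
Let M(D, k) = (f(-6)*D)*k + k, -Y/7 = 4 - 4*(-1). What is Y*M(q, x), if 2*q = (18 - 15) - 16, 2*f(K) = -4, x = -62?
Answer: 48608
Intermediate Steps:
f(K) = -2 (f(K) = (½)*(-4) = -2)
q = -13/2 (q = ((18 - 15) - 16)/2 = (3 - 16)/2 = (½)*(-13) = -13/2 ≈ -6.5000)
Y = -56 (Y = -7*(4 - 4*(-1)) = -7*(4 + 4) = -7*8 = -56)
M(D, k) = k - 2*D*k (M(D, k) = (-2*D)*k + k = -2*D*k + k = k - 2*D*k)
Y*M(q, x) = -(-3472)*(1 - 2*(-13/2)) = -(-3472)*(1 + 13) = -(-3472)*14 = -56*(-868) = 48608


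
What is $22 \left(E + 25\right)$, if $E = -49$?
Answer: $-528$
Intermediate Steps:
$22 \left(E + 25\right) = 22 \left(-49 + 25\right) = 22 \left(-24\right) = -528$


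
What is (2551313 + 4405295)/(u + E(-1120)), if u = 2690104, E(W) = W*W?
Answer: 869576/493063 ≈ 1.7636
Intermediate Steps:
E(W) = W²
(2551313 + 4405295)/(u + E(-1120)) = (2551313 + 4405295)/(2690104 + (-1120)²) = 6956608/(2690104 + 1254400) = 6956608/3944504 = 6956608*(1/3944504) = 869576/493063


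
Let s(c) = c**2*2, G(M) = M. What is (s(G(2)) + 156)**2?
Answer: 26896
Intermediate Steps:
s(c) = 2*c**2
(s(G(2)) + 156)**2 = (2*2**2 + 156)**2 = (2*4 + 156)**2 = (8 + 156)**2 = 164**2 = 26896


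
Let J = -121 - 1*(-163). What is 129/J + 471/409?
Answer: 24181/5726 ≈ 4.2230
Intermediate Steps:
J = 42 (J = -121 + 163 = 42)
129/J + 471/409 = 129/42 + 471/409 = 129*(1/42) + 471*(1/409) = 43/14 + 471/409 = 24181/5726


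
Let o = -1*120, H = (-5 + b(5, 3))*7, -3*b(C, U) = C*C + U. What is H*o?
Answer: 12040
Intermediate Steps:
b(C, U) = -U/3 - C**2/3 (b(C, U) = -(C*C + U)/3 = -(C**2 + U)/3 = -(U + C**2)/3 = -U/3 - C**2/3)
H = -301/3 (H = (-5 + (-1/3*3 - 1/3*5**2))*7 = (-5 + (-1 - 1/3*25))*7 = (-5 + (-1 - 25/3))*7 = (-5 - 28/3)*7 = -43/3*7 = -301/3 ≈ -100.33)
o = -120
H*o = -301/3*(-120) = 12040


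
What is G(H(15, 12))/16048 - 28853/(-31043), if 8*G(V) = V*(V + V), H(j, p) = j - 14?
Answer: 1852162819/1992712256 ≈ 0.92947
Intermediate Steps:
H(j, p) = -14 + j
G(V) = V²/4 (G(V) = (V*(V + V))/8 = (V*(2*V))/8 = (2*V²)/8 = V²/4)
G(H(15, 12))/16048 - 28853/(-31043) = ((-14 + 15)²/4)/16048 - 28853/(-31043) = ((¼)*1²)*(1/16048) - 28853*(-1/31043) = ((¼)*1)*(1/16048) + 28853/31043 = (¼)*(1/16048) + 28853/31043 = 1/64192 + 28853/31043 = 1852162819/1992712256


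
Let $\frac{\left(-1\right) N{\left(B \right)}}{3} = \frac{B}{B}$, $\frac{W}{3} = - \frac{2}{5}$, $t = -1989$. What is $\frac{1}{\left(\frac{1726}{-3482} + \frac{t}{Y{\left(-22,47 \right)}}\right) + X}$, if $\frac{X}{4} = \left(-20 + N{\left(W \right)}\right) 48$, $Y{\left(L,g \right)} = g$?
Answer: $- \frac{81827}{364851442} \approx -0.00022427$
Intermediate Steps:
$W = - \frac{6}{5}$ ($W = 3 \left(- \frac{2}{5}\right) = - \frac{6}{5} \approx -1.2$)
$N{\left(B \right)} = -3$ ($N{\left(B \right)} = - 3 \frac{B}{B} = \left(-3\right) 1 = -3$)
$X = -4416$ ($X = 4 \left(-20 - 3\right) 48 = 4 \left(\left(-23\right) 48\right) = 4 \left(-1104\right) = -4416$)
$\frac{1}{\left(\frac{1726}{-3482} + \frac{t}{Y{\left(-22,47 \right)}}\right) + X} = \frac{1}{\left(\frac{1726}{-3482} - \frac{1989}{47}\right) - 4416} = \frac{1}{\left(1726 \left(- \frac{1}{3482}\right) - \frac{1989}{47}\right) - 4416} = \frac{1}{\left(- \frac{863}{1741} - \frac{1989}{47}\right) - 4416} = \frac{1}{- \frac{3503410}{81827} - 4416} = \frac{1}{- \frac{364851442}{81827}} = - \frac{81827}{364851442}$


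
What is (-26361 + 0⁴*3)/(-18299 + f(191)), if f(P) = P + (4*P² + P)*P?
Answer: -2929/3098873 ≈ -0.00094518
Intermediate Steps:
f(P) = P + P*(P + 4*P²) (f(P) = P + (P + 4*P²)*P = P + P*(P + 4*P²))
(-26361 + 0⁴*3)/(-18299 + f(191)) = (-26361 + 0⁴*3)/(-18299 + 191*(1 + 191 + 4*191²)) = (-26361 + 0*3)/(-18299 + 191*(1 + 191 + 4*36481)) = (-26361 + 0)/(-18299 + 191*(1 + 191 + 145924)) = -26361/(-18299 + 191*146116) = -26361/(-18299 + 27908156) = -26361/27889857 = -26361*1/27889857 = -2929/3098873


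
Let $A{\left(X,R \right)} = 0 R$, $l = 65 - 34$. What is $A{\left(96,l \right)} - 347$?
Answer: $-347$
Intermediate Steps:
$l = 31$ ($l = 65 - 34 = 31$)
$A{\left(X,R \right)} = 0$
$A{\left(96,l \right)} - 347 = 0 - 347 = -347$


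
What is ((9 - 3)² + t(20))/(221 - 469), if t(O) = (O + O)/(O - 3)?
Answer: -163/1054 ≈ -0.15465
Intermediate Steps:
t(O) = 2*O/(-3 + O) (t(O) = (2*O)/(-3 + O) = 2*O/(-3 + O))
((9 - 3)² + t(20))/(221 - 469) = ((9 - 3)² + 2*20/(-3 + 20))/(221 - 469) = (6² + 2*20/17)/(-248) = (36 + 2*20*(1/17))*(-1/248) = (36 + 40/17)*(-1/248) = (652/17)*(-1/248) = -163/1054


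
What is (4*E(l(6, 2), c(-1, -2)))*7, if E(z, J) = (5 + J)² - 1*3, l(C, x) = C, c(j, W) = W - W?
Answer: 616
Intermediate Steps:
c(j, W) = 0
E(z, J) = -3 + (5 + J)² (E(z, J) = (5 + J)² - 3 = -3 + (5 + J)²)
(4*E(l(6, 2), c(-1, -2)))*7 = (4*(-3 + (5 + 0)²))*7 = (4*(-3 + 5²))*7 = (4*(-3 + 25))*7 = (4*22)*7 = 88*7 = 616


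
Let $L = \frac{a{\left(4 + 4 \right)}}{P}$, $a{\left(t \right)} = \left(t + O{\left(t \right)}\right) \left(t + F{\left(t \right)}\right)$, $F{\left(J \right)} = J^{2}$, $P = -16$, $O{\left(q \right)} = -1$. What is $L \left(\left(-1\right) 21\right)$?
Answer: $\frac{1323}{2} \approx 661.5$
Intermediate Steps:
$a{\left(t \right)} = \left(-1 + t\right) \left(t + t^{2}\right)$ ($a{\left(t \right)} = \left(t - 1\right) \left(t + t^{2}\right) = \left(-1 + t\right) \left(t + t^{2}\right)$)
$L = - \frac{63}{2}$ ($L = \frac{\left(4 + 4\right)^{3} - \left(4 + 4\right)}{-16} = \left(8^{3} - 8\right) \left(- \frac{1}{16}\right) = \left(512 - 8\right) \left(- \frac{1}{16}\right) = 504 \left(- \frac{1}{16}\right) = - \frac{63}{2} \approx -31.5$)
$L \left(\left(-1\right) 21\right) = - \frac{63 \left(\left(-1\right) 21\right)}{2} = \left(- \frac{63}{2}\right) \left(-21\right) = \frac{1323}{2}$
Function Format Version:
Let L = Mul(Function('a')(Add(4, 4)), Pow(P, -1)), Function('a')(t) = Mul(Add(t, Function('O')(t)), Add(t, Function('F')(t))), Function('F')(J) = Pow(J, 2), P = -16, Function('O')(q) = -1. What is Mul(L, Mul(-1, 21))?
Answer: Rational(1323, 2) ≈ 661.50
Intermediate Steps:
Function('a')(t) = Mul(Add(-1, t), Add(t, Pow(t, 2))) (Function('a')(t) = Mul(Add(t, -1), Add(t, Pow(t, 2))) = Mul(Add(-1, t), Add(t, Pow(t, 2))))
L = Rational(-63, 2) (L = Mul(Add(Pow(Add(4, 4), 3), Mul(-1, Add(4, 4))), Pow(-16, -1)) = Mul(Add(Pow(8, 3), Mul(-1, 8)), Rational(-1, 16)) = Mul(Add(512, -8), Rational(-1, 16)) = Mul(504, Rational(-1, 16)) = Rational(-63, 2) ≈ -31.500)
Mul(L, Mul(-1, 21)) = Mul(Rational(-63, 2), Mul(-1, 21)) = Mul(Rational(-63, 2), -21) = Rational(1323, 2)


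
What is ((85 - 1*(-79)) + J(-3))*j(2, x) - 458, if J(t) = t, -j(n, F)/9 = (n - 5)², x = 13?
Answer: -13499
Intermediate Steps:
j(n, F) = -9*(-5 + n)² (j(n, F) = -9*(n - 5)² = -9*(-5 + n)²)
((85 - 1*(-79)) + J(-3))*j(2, x) - 458 = ((85 - 1*(-79)) - 3)*(-9*(-5 + 2)²) - 458 = ((85 + 79) - 3)*(-9*(-3)²) - 458 = (164 - 3)*(-9*9) - 458 = 161*(-81) - 458 = -13041 - 458 = -13499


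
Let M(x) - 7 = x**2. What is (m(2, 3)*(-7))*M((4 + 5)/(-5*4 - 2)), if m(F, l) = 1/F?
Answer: -24283/968 ≈ -25.086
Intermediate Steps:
M(x) = 7 + x**2
(m(2, 3)*(-7))*M((4 + 5)/(-5*4 - 2)) = (-7/2)*(7 + ((4 + 5)/(-5*4 - 2))**2) = ((1/2)*(-7))*(7 + (9/(-20 - 2))**2) = -7*(7 + (9/(-22))**2)/2 = -7*(7 + (9*(-1/22))**2)/2 = -7*(7 + (-9/22)**2)/2 = -7*(7 + 81/484)/2 = -7/2*3469/484 = -24283/968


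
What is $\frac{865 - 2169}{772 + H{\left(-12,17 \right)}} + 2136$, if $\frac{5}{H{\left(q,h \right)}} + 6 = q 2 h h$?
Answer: $\frac{11438239416}{5359219} \approx 2134.3$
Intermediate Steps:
$H{\left(q,h \right)} = \frac{5}{-6 + 2 q h^{2}}$ ($H{\left(q,h \right)} = \frac{5}{-6 + q 2 h h} = \frac{5}{-6 + 2 q h^{2}}$)
$\frac{865 - 2169}{772 + H{\left(-12,17 \right)}} + 2136 = \frac{865 - 2169}{772 + \frac{5}{2 \left(-3 - 12 \cdot 17^{2}\right)}} + 2136 = - \frac{1304}{772 + \frac{5}{2 \left(-3 - 3468\right)}} + 2136 = - \frac{1304}{772 + \frac{5}{2 \left(-3471\right)}} + 2136 = - \frac{1304}{772 + \frac{5}{2} \left(- \frac{1}{3471}\right)} + 2136 = - \frac{1304}{772 - \frac{5}{6942}} + 2136 = - \frac{1304}{\frac{5359219}{6942}} + 2136 = \left(-1304\right) \frac{6942}{5359219} + 2136 = - \frac{9052368}{5359219} + 2136 = \frac{11438239416}{5359219}$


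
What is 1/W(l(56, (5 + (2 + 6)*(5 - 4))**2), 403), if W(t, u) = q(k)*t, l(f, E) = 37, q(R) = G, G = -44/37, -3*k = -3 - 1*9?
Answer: -1/44 ≈ -0.022727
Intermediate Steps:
k = 4 (k = -(-3 - 1*9)/3 = -(-3 - 9)/3 = -1/3*(-12) = 4)
G = -44/37 (G = -44*1/37 = -44/37 ≈ -1.1892)
q(R) = -44/37
W(t, u) = -44*t/37
1/W(l(56, (5 + (2 + 6)*(5 - 4))**2), 403) = 1/(-44/37*37) = 1/(-44) = -1/44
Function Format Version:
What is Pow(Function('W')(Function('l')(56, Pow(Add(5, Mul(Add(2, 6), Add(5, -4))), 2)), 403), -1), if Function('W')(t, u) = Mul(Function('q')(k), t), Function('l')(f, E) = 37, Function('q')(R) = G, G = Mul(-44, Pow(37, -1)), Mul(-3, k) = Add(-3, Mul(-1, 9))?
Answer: Rational(-1, 44) ≈ -0.022727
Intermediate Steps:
k = 4 (k = Mul(Rational(-1, 3), Add(-3, Mul(-1, 9))) = Mul(Rational(-1, 3), Add(-3, -9)) = Mul(Rational(-1, 3), -12) = 4)
G = Rational(-44, 37) (G = Mul(-44, Rational(1, 37)) = Rational(-44, 37) ≈ -1.1892)
Function('q')(R) = Rational(-44, 37)
Function('W')(t, u) = Mul(Rational(-44, 37), t)
Pow(Function('W')(Function('l')(56, Pow(Add(5, Mul(Add(2, 6), Add(5, -4))), 2)), 403), -1) = Pow(Mul(Rational(-44, 37), 37), -1) = Pow(-44, -1) = Rational(-1, 44)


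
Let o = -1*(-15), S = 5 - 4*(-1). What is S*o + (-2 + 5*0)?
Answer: 133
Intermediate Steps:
S = 9 (S = 5 + 4 = 9)
o = 15
S*o + (-2 + 5*0) = 9*15 + (-2 + 5*0) = 135 + (-2 + 0) = 135 - 2 = 133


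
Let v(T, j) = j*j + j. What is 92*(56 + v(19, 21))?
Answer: 47656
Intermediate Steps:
v(T, j) = j + j² (v(T, j) = j² + j = j + j²)
92*(56 + v(19, 21)) = 92*(56 + 21*(1 + 21)) = 92*(56 + 21*22) = 92*(56 + 462) = 92*518 = 47656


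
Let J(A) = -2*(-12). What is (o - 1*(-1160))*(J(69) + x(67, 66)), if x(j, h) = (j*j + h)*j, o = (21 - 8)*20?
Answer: 433396780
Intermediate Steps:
o = 260 (o = 13*20 = 260)
x(j, h) = j*(h + j²) (x(j, h) = (j² + h)*j = (h + j²)*j = j*(h + j²))
J(A) = 24
(o - 1*(-1160))*(J(69) + x(67, 66)) = (260 - 1*(-1160))*(24 + 67*(66 + 67²)) = (260 + 1160)*(24 + 67*(66 + 4489)) = 1420*(24 + 67*4555) = 1420*(24 + 305185) = 1420*305209 = 433396780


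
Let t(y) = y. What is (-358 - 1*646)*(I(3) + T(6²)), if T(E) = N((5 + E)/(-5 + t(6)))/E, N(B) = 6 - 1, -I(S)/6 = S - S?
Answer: -1255/9 ≈ -139.44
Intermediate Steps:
I(S) = 0 (I(S) = -6*(S - S) = -6*0 = 0)
N(B) = 5
T(E) = 5/E
(-358 - 1*646)*(I(3) + T(6²)) = (-358 - 1*646)*(0 + 5/(6²)) = (-358 - 646)*(0 + 5/36) = -1004*(0 + 5*(1/36)) = -1004*(0 + 5/36) = -1004*5/36 = -1255/9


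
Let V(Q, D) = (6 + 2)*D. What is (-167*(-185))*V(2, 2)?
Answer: 494320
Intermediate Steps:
V(Q, D) = 8*D
(-167*(-185))*V(2, 2) = (-167*(-185))*(8*2) = 30895*16 = 494320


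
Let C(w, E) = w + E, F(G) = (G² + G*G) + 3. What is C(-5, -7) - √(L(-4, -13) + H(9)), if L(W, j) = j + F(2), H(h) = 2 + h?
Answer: -15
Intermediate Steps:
F(G) = 3 + 2*G² (F(G) = (G² + G²) + 3 = 2*G² + 3 = 3 + 2*G²)
C(w, E) = E + w
L(W, j) = 11 + j (L(W, j) = j + (3 + 2*2²) = j + (3 + 2*4) = j + (3 + 8) = j + 11 = 11 + j)
C(-5, -7) - √(L(-4, -13) + H(9)) = (-7 - 5) - √((11 - 13) + (2 + 9)) = -12 - √(-2 + 11) = -12 - √9 = -12 - 1*3 = -12 - 3 = -15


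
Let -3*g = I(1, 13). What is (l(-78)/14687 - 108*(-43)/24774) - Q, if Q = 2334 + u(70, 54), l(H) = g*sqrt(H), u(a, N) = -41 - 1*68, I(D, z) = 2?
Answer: -9186251/4129 - 2*I*sqrt(78)/44061 ≈ -2224.8 - 0.00040089*I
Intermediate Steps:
g = -2/3 (g = -1/3*2 = -2/3 ≈ -0.66667)
u(a, N) = -109 (u(a, N) = -41 - 68 = -109)
l(H) = -2*sqrt(H)/3
Q = 2225 (Q = 2334 - 109 = 2225)
(l(-78)/14687 - 108*(-43)/24774) - Q = (-2*I*sqrt(78)/3/14687 - 108*(-43)/24774) - 1*2225 = (-2*I*sqrt(78)/3*(1/14687) + 4644*(1/24774)) - 2225 = (-2*I*sqrt(78)/3*(1/14687) + 774/4129) - 2225 = (-2*I*sqrt(78)/44061 + 774/4129) - 2225 = (774/4129 - 2*I*sqrt(78)/44061) - 2225 = -9186251/4129 - 2*I*sqrt(78)/44061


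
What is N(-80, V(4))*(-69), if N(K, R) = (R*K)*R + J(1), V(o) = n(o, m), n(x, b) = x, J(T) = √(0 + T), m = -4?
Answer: 88251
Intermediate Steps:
J(T) = √T
V(o) = o
N(K, R) = 1 + K*R² (N(K, R) = (R*K)*R + √1 = (K*R)*R + 1 = K*R² + 1 = 1 + K*R²)
N(-80, V(4))*(-69) = (1 - 80*4²)*(-69) = (1 - 80*16)*(-69) = (1 - 1280)*(-69) = -1279*(-69) = 88251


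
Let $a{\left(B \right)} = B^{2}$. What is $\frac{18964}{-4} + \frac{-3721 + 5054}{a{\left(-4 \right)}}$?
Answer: $- \frac{74523}{16} \approx -4657.7$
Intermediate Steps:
$\frac{18964}{-4} + \frac{-3721 + 5054}{a{\left(-4 \right)}} = \frac{18964}{-4} + \frac{-3721 + 5054}{\left(-4\right)^{2}} = 18964 \left(- \frac{1}{4}\right) + \frac{1333}{16} = -4741 + 1333 \cdot \frac{1}{16} = -4741 + \frac{1333}{16} = - \frac{74523}{16}$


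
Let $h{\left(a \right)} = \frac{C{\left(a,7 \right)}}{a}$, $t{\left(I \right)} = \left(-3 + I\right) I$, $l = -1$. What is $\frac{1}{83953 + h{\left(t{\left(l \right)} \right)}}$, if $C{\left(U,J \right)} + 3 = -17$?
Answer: $\frac{1}{83948} \approx 1.1912 \cdot 10^{-5}$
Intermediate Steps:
$C{\left(U,J \right)} = -20$ ($C{\left(U,J \right)} = -3 - 17 = -20$)
$t{\left(I \right)} = I \left(-3 + I\right)$
$h{\left(a \right)} = - \frac{20}{a}$
$\frac{1}{83953 + h{\left(t{\left(l \right)} \right)}} = \frac{1}{83953 - \frac{20}{\left(-1\right) \left(-3 - 1\right)}} = \frac{1}{83953 - \frac{20}{\left(-1\right) \left(-4\right)}} = \frac{1}{83953 - \frac{20}{4}} = \frac{1}{83953 - 5} = \frac{1}{83948}$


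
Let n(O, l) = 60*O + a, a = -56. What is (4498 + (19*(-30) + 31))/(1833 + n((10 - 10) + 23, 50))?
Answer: 3959/3157 ≈ 1.2540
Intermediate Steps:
n(O, l) = -56 + 60*O (n(O, l) = 60*O - 56 = -56 + 60*O)
(4498 + (19*(-30) + 31))/(1833 + n((10 - 10) + 23, 50)) = (4498 + (19*(-30) + 31))/(1833 + (-56 + 60*((10 - 10) + 23))) = (4498 + (-570 + 31))/(1833 + (-56 + 60*(0 + 23))) = (4498 - 539)/(1833 + (-56 + 60*23)) = 3959/(1833 + (-56 + 1380)) = 3959/(1833 + 1324) = 3959/3157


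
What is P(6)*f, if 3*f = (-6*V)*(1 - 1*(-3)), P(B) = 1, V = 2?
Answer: -16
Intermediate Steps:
f = -16 (f = ((-6*2)*(1 - 1*(-3)))/3 = (-12*(1 + 3))/3 = (-12*4)/3 = (⅓)*(-48) = -16)
P(6)*f = 1*(-16) = -16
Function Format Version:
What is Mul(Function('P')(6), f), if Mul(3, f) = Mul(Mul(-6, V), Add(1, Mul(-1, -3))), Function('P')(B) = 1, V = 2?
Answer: -16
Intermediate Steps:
f = -16 (f = Mul(Rational(1, 3), Mul(Mul(-6, 2), Add(1, Mul(-1, -3)))) = Mul(Rational(1, 3), Mul(-12, Add(1, 3))) = Mul(Rational(1, 3), Mul(-12, 4)) = Mul(Rational(1, 3), -48) = -16)
Mul(Function('P')(6), f) = Mul(1, -16) = -16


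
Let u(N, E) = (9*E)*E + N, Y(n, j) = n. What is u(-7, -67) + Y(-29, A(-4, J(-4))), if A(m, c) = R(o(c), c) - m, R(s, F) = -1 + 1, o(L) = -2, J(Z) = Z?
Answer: 40365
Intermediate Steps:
R(s, F) = 0
A(m, c) = -m (A(m, c) = 0 - m = -m)
u(N, E) = N + 9*E**2 (u(N, E) = 9*E**2 + N = N + 9*E**2)
u(-7, -67) + Y(-29, A(-4, J(-4))) = (-7 + 9*(-67)**2) - 29 = (-7 + 9*4489) - 29 = (-7 + 40401) - 29 = 40394 - 29 = 40365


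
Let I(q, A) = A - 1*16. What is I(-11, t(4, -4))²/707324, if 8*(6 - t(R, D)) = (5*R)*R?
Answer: 100/176831 ≈ 0.00056551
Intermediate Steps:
t(R, D) = 6 - 5*R²/8 (t(R, D) = 6 - 5*R*R/8 = 6 - 5*R²/8)
I(q, A) = -16 + A (I(q, A) = A - 16 = -16 + A)
I(-11, t(4, -4))²/707324 = (-16 + (6 - 5/8*4²))²/707324 = (-16 + (6 - 5/8*16))²*(1/707324) = (-16 + (6 - 10))²*(1/707324) = (-16 - 4)²*(1/707324) = (-20)²*(1/707324) = 400*(1/707324) = 100/176831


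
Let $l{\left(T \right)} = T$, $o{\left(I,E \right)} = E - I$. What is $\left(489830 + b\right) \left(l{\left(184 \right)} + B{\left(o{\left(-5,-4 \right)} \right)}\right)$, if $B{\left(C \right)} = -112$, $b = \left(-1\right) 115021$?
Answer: $26986248$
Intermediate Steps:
$b = -115021$
$\left(489830 + b\right) \left(l{\left(184 \right)} + B{\left(o{\left(-5,-4 \right)} \right)}\right) = \left(489830 - 115021\right) \left(184 - 112\right) = 374809 \cdot 72 = 26986248$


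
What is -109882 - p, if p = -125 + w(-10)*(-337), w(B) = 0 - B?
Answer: -106387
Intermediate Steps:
w(B) = -B
p = -3495 (p = -125 - 1*(-10)*(-337) = -125 + 10*(-337) = -125 - 3370 = -3495)
-109882 - p = -109882 - 1*(-3495) = -109882 + 3495 = -106387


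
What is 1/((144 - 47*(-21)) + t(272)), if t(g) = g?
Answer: 1/1403 ≈ 0.00071276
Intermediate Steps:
1/((144 - 47*(-21)) + t(272)) = 1/((144 - 47*(-21)) + 272) = 1/((144 + 987) + 272) = 1/(1131 + 272) = 1/1403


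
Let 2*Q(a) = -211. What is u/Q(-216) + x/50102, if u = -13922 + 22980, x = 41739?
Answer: -898840903/10571522 ≈ -85.025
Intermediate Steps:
u = 9058
Q(a) = -211/2 (Q(a) = (½)*(-211) = -211/2)
u/Q(-216) + x/50102 = 9058/(-211/2) + 41739/50102 = 9058*(-2/211) + 41739*(1/50102) = -18116/211 + 41739/50102 = -898840903/10571522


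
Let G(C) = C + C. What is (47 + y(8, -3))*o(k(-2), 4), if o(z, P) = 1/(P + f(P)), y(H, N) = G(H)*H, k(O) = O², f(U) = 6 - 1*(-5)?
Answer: 35/3 ≈ 11.667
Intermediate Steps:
G(C) = 2*C
f(U) = 11 (f(U) = 6 + 5 = 11)
y(H, N) = 2*H² (y(H, N) = (2*H)*H = 2*H²)
o(z, P) = 1/(11 + P) (o(z, P) = 1/(P + 11) = 1/(11 + P))
(47 + y(8, -3))*o(k(-2), 4) = (47 + 2*8²)/(11 + 4) = (47 + 2*64)/15 = (47 + 128)*(1/15) = 175*(1/15) = 35/3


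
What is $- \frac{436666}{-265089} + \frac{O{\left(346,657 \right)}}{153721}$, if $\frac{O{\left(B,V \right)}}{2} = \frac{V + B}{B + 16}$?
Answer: $\frac{12149842771933}{7375704056589} \approx 1.6473$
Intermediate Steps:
$O{\left(B,V \right)} = \frac{2 \left(B + V\right)}{16 + B}$ ($O{\left(B,V \right)} = 2 \frac{V + B}{B + 16} = 2 \frac{B + V}{16 + B} = \frac{2 \left(B + V\right)}{16 + B}$)
$- \frac{436666}{-265089} + \frac{O{\left(346,657 \right)}}{153721} = - \frac{436666}{-265089} + \frac{2 \frac{1}{16 + 346} \left(346 + 657\right)}{153721} = \left(-436666\right) \left(- \frac{1}{265089}\right) + 2 \cdot \frac{1}{362} \cdot 1003 \cdot \frac{1}{153721} = \frac{436666}{265089} + 2 \cdot \frac{1}{362} \cdot 1003 \cdot \frac{1}{153721} = \frac{436666}{265089} + \frac{1003}{181} \cdot \frac{1}{153721} = \frac{436666}{265089} + \frac{1003}{27823501} = \frac{12149842771933}{7375704056589}$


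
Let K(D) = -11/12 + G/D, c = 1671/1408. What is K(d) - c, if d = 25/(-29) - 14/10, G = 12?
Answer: -1283005/173184 ≈ -7.4083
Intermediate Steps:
d = -328/145 (d = 25*(-1/29) - 14*⅒ = -25/29 - 7/5 = -328/145 ≈ -2.2621)
c = 1671/1408 (c = 1671*(1/1408) = 1671/1408 ≈ 1.1868)
K(D) = -11/12 + 12/D
K(d) - c = (-11/12 + 12/(-328/145)) - 1*1671/1408 = (-11/12 + 12*(-145/328)) - 1671/1408 = (-11/12 - 435/82) - 1671/1408 = -3061/492 - 1671/1408 = -1283005/173184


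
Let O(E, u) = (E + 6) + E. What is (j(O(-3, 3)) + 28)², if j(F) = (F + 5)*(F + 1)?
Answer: 1089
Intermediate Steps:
O(E, u) = 6 + 2*E (O(E, u) = (6 + E) + E = 6 + 2*E)
j(F) = (1 + F)*(5 + F) (j(F) = (5 + F)*(1 + F) = (1 + F)*(5 + F))
(j(O(-3, 3)) + 28)² = ((5 + (6 + 2*(-3))² + 6*(6 + 2*(-3))) + 28)² = ((5 + (6 - 6)² + 6*(6 - 6)) + 28)² = ((5 + 0² + 6*0) + 28)² = ((5 + 0 + 0) + 28)² = (5 + 28)² = 33² = 1089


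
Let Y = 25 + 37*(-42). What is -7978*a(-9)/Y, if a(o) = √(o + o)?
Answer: 23934*I*√2/1529 ≈ 22.137*I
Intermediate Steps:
a(o) = √2*√o (a(o) = √(2*o) = √2*√o)
Y = -1529 (Y = 25 - 1554 = -1529)
-7978*a(-9)/Y = -7978*(-3*I*√2/1529) = -(-23934)*I*√2/1529 = 23934*I*√2/1529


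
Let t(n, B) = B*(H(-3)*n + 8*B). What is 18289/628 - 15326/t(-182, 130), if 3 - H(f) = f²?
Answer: 316209657/10878530 ≈ 29.067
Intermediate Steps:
H(f) = 3 - f²
t(n, B) = B*(-6*n + 8*B) (t(n, B) = B*((3 - 1*(-3)²)*n + 8*B) = B*((3 - 1*9)*n + 8*B) = B*((3 - 9)*n + 8*B) = B*(-6*n + 8*B))
18289/628 - 15326/t(-182, 130) = 18289/628 - 15326*1/(260*(-3*(-182) + 4*130)) = 18289*(1/628) - 15326*1/(260*(546 + 520)) = 18289/628 - 15326/(2*130*1066) = 18289/628 - 15326/277160 = 18289/628 - 15326*1/277160 = 18289/628 - 7663/138580 = 316209657/10878530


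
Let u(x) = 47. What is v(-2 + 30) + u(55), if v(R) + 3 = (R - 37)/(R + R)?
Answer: 2455/56 ≈ 43.839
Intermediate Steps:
v(R) = -3 + (-37 + R)/(2*R) (v(R) = -3 + (R - 37)/(R + R) = -3 + (-37 + R)/((2*R)) = -3 + (-37 + R)*(1/(2*R)) = -3 + (-37 + R)/(2*R))
v(-2 + 30) + u(55) = (-37 - 5*(-2 + 30))/(2*(-2 + 30)) + 47 = (½)*(-37 - 5*28)/28 + 47 = (½)*(1/28)*(-37 - 140) + 47 = (½)*(1/28)*(-177) + 47 = -177/56 + 47 = 2455/56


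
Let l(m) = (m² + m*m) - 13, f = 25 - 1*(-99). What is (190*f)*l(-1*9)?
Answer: 3510440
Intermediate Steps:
f = 124 (f = 25 + 99 = 124)
l(m) = -13 + 2*m² (l(m) = (m² + m²) - 13 = 2*m² - 13 = -13 + 2*m²)
(190*f)*l(-1*9) = (190*124)*(-13 + 2*(-1*9)²) = 23560*(-13 + 2*(-9)²) = 23560*(-13 + 2*81) = 23560*(-13 + 162) = 23560*149 = 3510440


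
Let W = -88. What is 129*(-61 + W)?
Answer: -19221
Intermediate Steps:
129*(-61 + W) = 129*(-61 - 88) = 129*(-149) = -19221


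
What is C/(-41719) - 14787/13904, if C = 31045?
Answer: -1048548533/580060976 ≈ -1.8077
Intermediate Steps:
C/(-41719) - 14787/13904 = 31045/(-41719) - 14787/13904 = 31045*(-1/41719) - 14787*1/13904 = -31045/41719 - 14787/13904 = -1048548533/580060976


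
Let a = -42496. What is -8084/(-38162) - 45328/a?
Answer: 64792025/50679136 ≈ 1.2785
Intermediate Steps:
-8084/(-38162) - 45328/a = -8084/(-38162) - 45328/(-42496) = -8084*(-1/38162) - 45328*(-1/42496) = 4042/19081 + 2833/2656 = 64792025/50679136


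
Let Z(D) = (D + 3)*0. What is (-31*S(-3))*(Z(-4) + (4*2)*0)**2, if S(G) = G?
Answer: 0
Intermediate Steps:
Z(D) = 0 (Z(D) = (3 + D)*0 = 0)
(-31*S(-3))*(Z(-4) + (4*2)*0)**2 = (-31*(-3))*(0 + (4*2)*0)**2 = 93*(0 + 8*0)**2 = 93*(0 + 0)**2 = 93*0**2 = 93*0 = 0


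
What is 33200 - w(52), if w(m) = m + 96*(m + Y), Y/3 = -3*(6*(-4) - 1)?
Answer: 6556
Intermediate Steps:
Y = 225 (Y = 3*(-3*(6*(-4) - 1)) = 3*(-3*(-24 - 1)) = 3*(-3*(-25)) = 3*75 = 225)
w(m) = 21600 + 97*m (w(m) = m + 96*(m + 225) = m + 96*(225 + m) = m + (21600 + 96*m) = 21600 + 97*m)
33200 - w(52) = 33200 - (21600 + 97*52) = 33200 - (21600 + 5044) = 33200 - 1*26644 = 33200 - 26644 = 6556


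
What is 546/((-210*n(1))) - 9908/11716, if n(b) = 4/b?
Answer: -87617/58580 ≈ -1.4957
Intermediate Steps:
546/((-210*n(1))) - 9908/11716 = 546/((-840/1)) - 9908/11716 = 546/((-840)) - 9908*1/11716 = 546/((-210*4)) - 2477/2929 = 546/(-840) - 2477/2929 = 546*(-1/840) - 2477/2929 = -13/20 - 2477/2929 = -87617/58580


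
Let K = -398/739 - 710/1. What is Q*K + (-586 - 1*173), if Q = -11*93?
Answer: 536604123/739 ≈ 7.2612e+5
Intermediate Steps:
K = -525088/739 (K = -398*1/739 - 710*1 = -398/739 - 710 = -525088/739 ≈ -710.54)
Q = -1023
Q*K + (-586 - 1*173) = -1023*(-525088/739) + (-586 - 1*173) = 537165024/739 + (-586 - 173) = 537165024/739 - 759 = 536604123/739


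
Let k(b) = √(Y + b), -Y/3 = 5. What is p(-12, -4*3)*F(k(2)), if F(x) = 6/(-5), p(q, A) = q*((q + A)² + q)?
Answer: 40608/5 ≈ 8121.6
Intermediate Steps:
Y = -15 (Y = -3*5 = -15)
p(q, A) = q*(q + (A + q)²) (p(q, A) = q*((A + q)² + q) = q*(q + (A + q)²))
k(b) = √(-15 + b)
F(x) = -6/5 (F(x) = 6*(-⅕) = -6/5)
p(-12, -4*3)*F(k(2)) = -12*(-12 + (-4*3 - 12)²)*(-6/5) = -12*(-12 + (-12 - 12)²)*(-6/5) = -12*(-12 + (-24)²)*(-6/5) = -12*(-12 + 576)*(-6/5) = -12*564*(-6/5) = -6768*(-6/5) = 40608/5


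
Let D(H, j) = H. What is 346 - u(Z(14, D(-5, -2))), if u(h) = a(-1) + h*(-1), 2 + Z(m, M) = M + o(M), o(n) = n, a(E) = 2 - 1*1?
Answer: 333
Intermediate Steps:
a(E) = 1 (a(E) = 2 - 1 = 1)
Z(m, M) = -2 + 2*M (Z(m, M) = -2 + (M + M) = -2 + 2*M)
u(h) = 1 - h (u(h) = 1 + h*(-1) = 1 - h)
346 - u(Z(14, D(-5, -2))) = 346 - (1 - (-2 + 2*(-5))) = 346 - (1 - (-2 - 10)) = 346 - (1 - 1*(-12)) = 346 - (1 + 12) = 346 - 1*13 = 346 - 13 = 333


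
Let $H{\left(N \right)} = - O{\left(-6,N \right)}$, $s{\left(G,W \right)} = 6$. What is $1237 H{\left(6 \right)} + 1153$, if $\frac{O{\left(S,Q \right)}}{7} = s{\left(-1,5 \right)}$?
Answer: $-50801$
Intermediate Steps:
$O{\left(S,Q \right)} = 42$ ($O{\left(S,Q \right)} = 7 \cdot 6 = 42$)
$H{\left(N \right)} = -42$ ($H{\left(N \right)} = \left(-1\right) 42 = -42$)
$1237 H{\left(6 \right)} + 1153 = 1237 \left(-42\right) + 1153 = -51954 + 1153 = -50801$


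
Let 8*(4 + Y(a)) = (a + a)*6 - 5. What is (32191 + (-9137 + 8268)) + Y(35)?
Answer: 250959/8 ≈ 31370.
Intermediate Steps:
Y(a) = -37/8 + 3*a/2 (Y(a) = -4 + ((a + a)*6 - 5)/8 = -4 + ((2*a)*6 - 5)/8 = -4 + (12*a - 5)/8 = -4 + (-5 + 12*a)/8 = -4 + (-5/8 + 3*a/2) = -37/8 + 3*a/2)
(32191 + (-9137 + 8268)) + Y(35) = (32191 + (-9137 + 8268)) + (-37/8 + (3/2)*35) = (32191 - 869) + (-37/8 + 105/2) = 31322 + 383/8 = 250959/8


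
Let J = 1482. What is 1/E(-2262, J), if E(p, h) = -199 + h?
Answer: 1/1283 ≈ 0.00077942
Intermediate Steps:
1/E(-2262, J) = 1/(-199 + 1482) = 1/1283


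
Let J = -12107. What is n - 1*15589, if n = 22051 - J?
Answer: 18569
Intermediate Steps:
n = 34158 (n = 22051 - 1*(-12107) = 22051 + 12107 = 34158)
n - 1*15589 = 34158 - 1*15589 = 34158 - 15589 = 18569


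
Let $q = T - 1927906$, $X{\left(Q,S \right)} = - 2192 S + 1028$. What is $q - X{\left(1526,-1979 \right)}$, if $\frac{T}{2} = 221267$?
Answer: $-5824368$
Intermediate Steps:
$T = 442534$ ($T = 2 \cdot 221267 = 442534$)
$X{\left(Q,S \right)} = 1028 - 2192 S$
$q = -1485372$ ($q = 442534 - 1927906 = -1485372$)
$q - X{\left(1526,-1979 \right)} = -1485372 - \left(1028 - -4337968\right) = -1485372 - \left(1028 + 4337968\right) = -1485372 - 4338996 = -5824368$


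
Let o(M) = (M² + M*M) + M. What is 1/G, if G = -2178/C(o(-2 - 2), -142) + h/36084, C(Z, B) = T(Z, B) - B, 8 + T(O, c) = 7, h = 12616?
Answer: -423987/6401008 ≈ -0.066238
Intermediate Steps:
T(O, c) = -1 (T(O, c) = -8 + 7 = -1)
o(M) = M + 2*M² (o(M) = (M² + M²) + M = 2*M² + M = M + 2*M²)
C(Z, B) = -1 - B
G = -6401008/423987 (G = -2178/(-1 - 1*(-142)) + 12616/36084 = -2178/(-1 + 142) + 12616*(1/36084) = -2178/141 + 3154/9021 = -2178*1/141 + 3154/9021 = -726/47 + 3154/9021 = -6401008/423987 ≈ -15.097)
1/G = 1/(-6401008/423987) = -423987/6401008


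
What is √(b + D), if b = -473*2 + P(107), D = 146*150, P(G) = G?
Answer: √21061 ≈ 145.12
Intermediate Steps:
D = 21900
b = -839 (b = -473*2 + 107 = -946 + 107 = -839)
√(b + D) = √(-839 + 21900) = √21061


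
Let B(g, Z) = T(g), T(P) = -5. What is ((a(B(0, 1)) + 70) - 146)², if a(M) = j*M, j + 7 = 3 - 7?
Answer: 441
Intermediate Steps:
j = -11 (j = -7 + (3 - 7) = -7 - 4 = -11)
B(g, Z) = -5
a(M) = -11*M
((a(B(0, 1)) + 70) - 146)² = ((-11*(-5) + 70) - 146)² = ((55 + 70) - 146)² = (125 - 146)² = (-21)² = 441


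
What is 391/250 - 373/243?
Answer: 1763/60750 ≈ 0.029021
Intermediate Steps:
391/250 - 373/243 = 1763/60750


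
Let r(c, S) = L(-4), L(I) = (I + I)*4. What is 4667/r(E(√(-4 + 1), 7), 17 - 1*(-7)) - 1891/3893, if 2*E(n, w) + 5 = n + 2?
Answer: -18229143/124576 ≈ -146.33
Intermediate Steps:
E(n, w) = -3/2 + n/2 (E(n, w) = -5/2 + (n + 2)/2 = -5/2 + (2 + n)/2 = -5/2 + (1 + n/2) = -3/2 + n/2)
L(I) = 8*I (L(I) = (2*I)*4 = 8*I)
r(c, S) = -32 (r(c, S) = 8*(-4) = -32)
4667/r(E(√(-4 + 1), 7), 17 - 1*(-7)) - 1891/3893 = 4667/(-32) - 1891/3893 = 4667*(-1/32) - 1891*1/3893 = -4667/32 - 1891/3893 = -18229143/124576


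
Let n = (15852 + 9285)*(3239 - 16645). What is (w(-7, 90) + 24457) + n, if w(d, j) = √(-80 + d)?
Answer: -336962165 + I*√87 ≈ -3.3696e+8 + 9.3274*I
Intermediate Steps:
n = -336986622 (n = 25137*(-13406) = -336986622)
(w(-7, 90) + 24457) + n = (√(-80 - 7) + 24457) - 336986622 = (√(-87) + 24457) - 336986622 = (I*√87 + 24457) - 336986622 = (24457 + I*√87) - 336986622 = -336962165 + I*√87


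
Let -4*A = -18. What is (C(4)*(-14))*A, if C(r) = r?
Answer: -252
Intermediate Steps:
A = 9/2 (A = -¼*(-18) = 9/2 ≈ 4.5000)
(C(4)*(-14))*A = (4*(-14))*(9/2) = -56*9/2 = -252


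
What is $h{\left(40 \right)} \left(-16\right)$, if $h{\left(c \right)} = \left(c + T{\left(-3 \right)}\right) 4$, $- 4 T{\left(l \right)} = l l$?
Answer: $-2416$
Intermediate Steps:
$T{\left(l \right)} = - \frac{l^{2}}{4}$ ($T{\left(l \right)} = - \frac{l l}{4} = - \frac{l^{2}}{4}$)
$h{\left(c \right)} = -9 + 4 c$ ($h{\left(c \right)} = \left(c - \frac{\left(-3\right)^{2}}{4}\right) 4 = \left(c - \frac{9}{4}\right) 4 = \left(- \frac{9}{4} + c\right) 4 = -9 + 4 c$)
$h{\left(40 \right)} \left(-16\right) = \left(-9 + 4 \cdot 40\right) \left(-16\right) = \left(-9 + 160\right) \left(-16\right) = 151 \left(-16\right) = -2416$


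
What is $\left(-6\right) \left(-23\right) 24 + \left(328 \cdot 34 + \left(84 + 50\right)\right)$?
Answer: $14598$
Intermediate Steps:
$\left(-6\right) \left(-23\right) 24 + \left(328 \cdot 34 + \left(84 + 50\right)\right) = 138 \cdot 24 + \left(11152 + 134\right) = 3312 + 11286 = 14598$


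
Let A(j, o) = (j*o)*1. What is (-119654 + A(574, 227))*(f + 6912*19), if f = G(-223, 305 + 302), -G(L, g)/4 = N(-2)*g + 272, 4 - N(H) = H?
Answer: 1231212768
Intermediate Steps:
N(H) = 4 - H
A(j, o) = j*o
G(L, g) = -1088 - 24*g (G(L, g) = -4*((4 - 1*(-2))*g + 272) = -4*((4 + 2)*g + 272) = -4*(6*g + 272) = -4*(272 + 6*g) = -1088 - 24*g)
f = -15656 (f = -1088 - 24*(305 + 302) = -1088 - 24*607 = -1088 - 14568 = -15656)
(-119654 + A(574, 227))*(f + 6912*19) = (-119654 + 574*227)*(-15656 + 6912*19) = (-119654 + 130298)*(-15656 + 131328) = 10644*115672 = 1231212768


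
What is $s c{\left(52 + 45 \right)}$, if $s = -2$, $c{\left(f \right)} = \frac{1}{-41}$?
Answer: $\frac{2}{41} \approx 0.048781$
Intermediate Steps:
$c{\left(f \right)} = - \frac{1}{41}$
$s c{\left(52 + 45 \right)} = \left(-2\right) \left(- \frac{1}{41}\right) = \frac{2}{41}$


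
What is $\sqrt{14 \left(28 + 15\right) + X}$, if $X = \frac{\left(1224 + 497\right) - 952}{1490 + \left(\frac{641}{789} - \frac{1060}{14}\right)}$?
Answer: $\frac{\sqrt{36805401152554307}}{7815587} \approx 24.547$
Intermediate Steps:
$X = \frac{4247187}{7815587}$ ($X = \frac{1721 - 952}{1490 + \left(641 \cdot \frac{1}{789} - \frac{530}{7}\right)} = \frac{769}{1490 + \left(\frac{641}{789} - \frac{530}{7}\right)} = \frac{769}{1490 - \frac{413683}{5523}} = \frac{769}{\frac{7815587}{5523}} = 769 \cdot \frac{5523}{7815587} = \frac{4247187}{7815587} \approx 0.54343$)
$\sqrt{14 \left(28 + 15\right) + X} = \sqrt{14 \left(28 + 15\right) + \frac{4247187}{7815587}} = \sqrt{14 \cdot 43 + \frac{4247187}{7815587}} = \sqrt{602 + \frac{4247187}{7815587}} = \sqrt{\frac{4709230561}{7815587}} = \frac{\sqrt{36805401152554307}}{7815587}$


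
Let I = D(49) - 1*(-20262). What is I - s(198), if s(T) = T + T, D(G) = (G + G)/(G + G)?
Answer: 19867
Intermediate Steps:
D(G) = 1 (D(G) = (2*G)/((2*G)) = (2*G)*(1/(2*G)) = 1)
s(T) = 2*T
I = 20263 (I = 1 - 1*(-20262) = 1 + 20262 = 20263)
I - s(198) = 20263 - 2*198 = 20263 - 1*396 = 20263 - 396 = 19867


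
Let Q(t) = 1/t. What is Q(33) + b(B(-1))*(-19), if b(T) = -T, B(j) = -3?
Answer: -1880/33 ≈ -56.970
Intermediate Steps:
Q(33) + b(B(-1))*(-19) = 1/33 - 1*(-3)*(-19) = 1/33 + 3*(-19) = 1/33 - 57 = -1880/33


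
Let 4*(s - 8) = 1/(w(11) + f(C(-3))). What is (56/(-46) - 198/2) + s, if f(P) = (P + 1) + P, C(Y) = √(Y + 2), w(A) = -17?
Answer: -137888/1495 - I/520 ≈ -92.233 - 0.0019231*I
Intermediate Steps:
C(Y) = √(2 + Y)
f(P) = 1 + 2*P (f(P) = (1 + P) + P = 1 + 2*P)
s = 8 + (-16 - 2*I)/1040 (s = 8 + 1/(4*(-17 + (1 + 2*√(2 - 3)))) = 8 + 1/(4*(-17 + (1 + 2*√(-1)))) = 8 + 1/(4*(-17 + (1 + 2*I))) = 8 + 1/(4*(-16 + 2*I)) = 8 + ((-16 - 2*I)/260)/4 = 8 + (-16 - 2*I)/1040 ≈ 7.9846 - 0.0019231*I)
(56/(-46) - 198/2) + s = (56/(-46) - 198/2) + (519/65 - I/520) = (56*(-1/46) - 198*½) + (519/65 - I/520) = (-28/23 - 99) + (519/65 - I/520) = -2305/23 + (519/65 - I/520) = -137888/1495 - I/520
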